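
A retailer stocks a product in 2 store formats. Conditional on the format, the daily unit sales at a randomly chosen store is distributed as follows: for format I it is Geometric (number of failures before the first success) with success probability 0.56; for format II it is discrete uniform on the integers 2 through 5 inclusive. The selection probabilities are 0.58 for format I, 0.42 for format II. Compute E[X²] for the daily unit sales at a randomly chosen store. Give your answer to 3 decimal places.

For each component E[X²] = Var + (mean)², giving I: 2.02041; II: 13.5.
Overall E[X²] = 0.58·2.02041 + 0.42·13.5 = 6.84184.

6.842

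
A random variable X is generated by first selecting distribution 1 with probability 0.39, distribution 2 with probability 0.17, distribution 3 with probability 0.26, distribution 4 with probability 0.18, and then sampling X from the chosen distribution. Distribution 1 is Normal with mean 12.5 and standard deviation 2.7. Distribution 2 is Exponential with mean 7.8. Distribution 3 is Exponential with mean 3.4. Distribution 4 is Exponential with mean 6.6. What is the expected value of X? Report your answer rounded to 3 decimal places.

Component means — 1: 12.5; 2: 7.8; 3: 3.4; 4: 6.6.
E[X] = 0.39·12.5 + 0.17·7.8 + 0.26·3.4 + 0.18·6.6 = 8.273.

8.273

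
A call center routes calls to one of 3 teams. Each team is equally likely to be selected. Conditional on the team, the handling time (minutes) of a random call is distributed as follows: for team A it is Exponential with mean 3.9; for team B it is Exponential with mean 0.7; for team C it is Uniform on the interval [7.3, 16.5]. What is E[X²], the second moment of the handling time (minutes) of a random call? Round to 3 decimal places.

For each component E[X²] = Var + (mean)², giving A: 30.42; B: 0.98; C: 148.663.
Overall E[X²] = 0.333333·30.42 + 0.333333·0.98 + 0.333333·148.663 = 60.0211.

60.021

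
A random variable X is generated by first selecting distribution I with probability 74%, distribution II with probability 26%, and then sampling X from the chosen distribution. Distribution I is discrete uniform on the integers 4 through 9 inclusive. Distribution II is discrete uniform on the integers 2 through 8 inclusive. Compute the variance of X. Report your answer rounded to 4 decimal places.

Per component, I: μ=6.5, E[X²]=45.1667; II: μ=5, E[X²]=29.
E[X] = 0.74·6.5 + 0.26·5 = 6.11.
E[X²] = 0.74·45.1667 + 0.26·29 = 40.9633.
Var(X) = E[X²] − (E[X])² = 40.9633 − 37.3321 = 3.63123.

3.6312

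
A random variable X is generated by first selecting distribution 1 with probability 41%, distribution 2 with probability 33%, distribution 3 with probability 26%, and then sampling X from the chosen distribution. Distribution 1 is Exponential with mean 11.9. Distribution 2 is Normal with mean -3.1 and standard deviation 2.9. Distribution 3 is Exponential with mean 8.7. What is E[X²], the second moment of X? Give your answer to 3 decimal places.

161.426

For each component E[X²] = Var + (mean)², giving 1: 283.22; 2: 18.02; 3: 151.38.
Overall E[X²] = 0.41·283.22 + 0.33·18.02 + 0.26·151.38 = 161.426.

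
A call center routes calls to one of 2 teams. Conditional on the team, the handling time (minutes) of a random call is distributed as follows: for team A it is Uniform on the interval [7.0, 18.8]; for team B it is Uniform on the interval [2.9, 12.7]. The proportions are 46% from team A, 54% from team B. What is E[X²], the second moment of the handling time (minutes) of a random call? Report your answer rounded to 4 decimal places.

119.0615

For each component E[X²] = Var + (mean)², giving A: 178.013; B: 68.8433.
Overall E[X²] = 0.46·178.013 + 0.54·68.8433 = 119.062.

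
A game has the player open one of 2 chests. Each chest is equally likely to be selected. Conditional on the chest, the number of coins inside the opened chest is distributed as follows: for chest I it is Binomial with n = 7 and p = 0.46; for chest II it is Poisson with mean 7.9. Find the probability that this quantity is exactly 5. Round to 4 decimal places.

Conditional on each chest, P(X = 5): I: 0.126123; II: 0.0950666.
By total probability, P(X = 5) = 0.5·0.126123 + 0.5·0.0950666 = 0.110595.

0.1106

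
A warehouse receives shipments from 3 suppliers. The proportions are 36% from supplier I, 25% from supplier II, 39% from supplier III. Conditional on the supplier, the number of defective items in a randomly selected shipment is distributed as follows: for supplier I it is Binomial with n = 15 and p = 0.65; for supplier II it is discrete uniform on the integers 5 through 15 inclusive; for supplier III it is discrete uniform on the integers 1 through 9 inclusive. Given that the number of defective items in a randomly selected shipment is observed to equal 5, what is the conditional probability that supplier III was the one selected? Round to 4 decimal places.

Likelihoods P(X=5 | ·): I: 0.00961175; II: 0.0909091; III: 0.111111.
Posterior ∝ prior × likelihood. Numerator for III: 0.39·0.111111 = 0.0433333.
Normalizing constant: 0.36·0.00961175 + 0.25·0.0909091 + 0.39·0.111111 = 0.0695208.
P(III | observation) = 0.0433333 / 0.0695208 = 0.623314.

0.6233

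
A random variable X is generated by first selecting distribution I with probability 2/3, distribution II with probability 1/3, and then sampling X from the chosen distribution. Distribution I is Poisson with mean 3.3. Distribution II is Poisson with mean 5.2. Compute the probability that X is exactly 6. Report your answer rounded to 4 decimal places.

0.0946

Conditional on each component, P(X = 6): I: 0.0661575; II: 0.15148.
By total probability, P(X = 6) = 0.666667·0.0661575 + 0.333333·0.15148 = 0.0945985.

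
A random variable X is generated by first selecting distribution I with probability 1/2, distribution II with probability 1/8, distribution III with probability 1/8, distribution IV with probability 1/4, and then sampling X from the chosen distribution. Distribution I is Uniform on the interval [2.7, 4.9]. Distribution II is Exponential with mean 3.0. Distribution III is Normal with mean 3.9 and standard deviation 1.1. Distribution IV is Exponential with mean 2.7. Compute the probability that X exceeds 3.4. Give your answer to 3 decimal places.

0.537

Conditional on each component, P(X > 3.4): I: 0.681818; II: 0.321958; III: 0.675282; IV: 0.283864.
By total probability, P(X > 3.4) = 0.5·0.681818 + 0.125·0.321958 + 0.125·0.675282 + 0.25·0.283864 = 0.53653.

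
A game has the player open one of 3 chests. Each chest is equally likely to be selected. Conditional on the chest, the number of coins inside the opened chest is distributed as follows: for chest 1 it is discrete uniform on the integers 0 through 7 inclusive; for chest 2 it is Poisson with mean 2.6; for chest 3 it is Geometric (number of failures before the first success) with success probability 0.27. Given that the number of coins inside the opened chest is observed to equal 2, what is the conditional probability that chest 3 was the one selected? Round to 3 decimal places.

0.277

Likelihoods P(X=2 | ·): 1: 0.125; 2: 0.251045; 3: 0.143883.
Posterior ∝ prior × likelihood. Numerator for 3: 0.333333·0.143883 = 0.047961.
Normalizing constant: 0.333333·0.125 + 0.333333·0.251045 + 0.333333·0.143883 = 0.173309.
P(3 | observation) = 0.047961 / 0.173309 = 0.276737.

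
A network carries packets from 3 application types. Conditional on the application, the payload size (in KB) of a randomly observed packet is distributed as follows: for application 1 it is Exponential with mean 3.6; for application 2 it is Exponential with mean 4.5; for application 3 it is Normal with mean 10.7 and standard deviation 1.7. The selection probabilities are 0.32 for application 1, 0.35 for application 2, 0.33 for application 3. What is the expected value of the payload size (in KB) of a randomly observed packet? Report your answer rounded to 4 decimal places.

6.2580

Component means — 1: 3.6; 2: 4.5; 3: 10.7.
E[X] = 0.32·3.6 + 0.35·4.5 + 0.33·10.7 = 6.258.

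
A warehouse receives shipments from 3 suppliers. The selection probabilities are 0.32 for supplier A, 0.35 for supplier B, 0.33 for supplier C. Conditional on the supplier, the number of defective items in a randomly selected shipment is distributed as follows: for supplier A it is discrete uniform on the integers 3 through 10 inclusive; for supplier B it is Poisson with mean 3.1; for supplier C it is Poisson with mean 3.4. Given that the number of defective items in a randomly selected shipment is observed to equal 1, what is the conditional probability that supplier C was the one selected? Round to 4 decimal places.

Likelihoods P(X=1 | ·): A: 0; B: 0.139653; C: 0.113469.
Posterior ∝ prior × likelihood. Numerator for C: 0.33·0.113469 = 0.0374448.
Normalizing constant: 0.32·0 + 0.35·0.139653 + 0.33·0.113469 = 0.0863232.
P(C | observation) = 0.0374448 / 0.0863232 = 0.433775.

0.4338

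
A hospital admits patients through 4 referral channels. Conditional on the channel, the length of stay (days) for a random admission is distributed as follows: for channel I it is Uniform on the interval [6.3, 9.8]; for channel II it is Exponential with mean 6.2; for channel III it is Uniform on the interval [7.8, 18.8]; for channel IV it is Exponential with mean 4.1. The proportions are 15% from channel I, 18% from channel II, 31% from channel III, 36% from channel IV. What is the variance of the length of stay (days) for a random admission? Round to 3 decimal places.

Per component, I: μ=8.05, E[X²]=65.8233; II: μ=6.2, E[X²]=76.88; III: μ=13.3, E[X²]=186.973; IV: μ=4.1, E[X²]=33.62.
E[X] = 0.15·8.05 + 0.18·6.2 + 0.31·13.3 + 0.36·4.1 = 7.9225.
E[X²] = 0.15·65.8233 + 0.18·76.88 + 0.31·186.973 + 0.36·33.62 = 93.7768.
Var(X) = E[X²] − (E[X])² = 93.7768 − 62.766 = 31.0108.

31.011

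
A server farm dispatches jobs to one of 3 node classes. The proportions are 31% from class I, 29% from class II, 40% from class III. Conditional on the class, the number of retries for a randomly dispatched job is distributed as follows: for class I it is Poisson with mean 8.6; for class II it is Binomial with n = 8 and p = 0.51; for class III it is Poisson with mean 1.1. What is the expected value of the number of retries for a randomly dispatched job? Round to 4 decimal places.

Component means — I: 8.6; II: 4.08; III: 1.1.
E[X] = 0.31·8.6 + 0.29·4.08 + 0.4·1.1 = 4.2892.

4.2892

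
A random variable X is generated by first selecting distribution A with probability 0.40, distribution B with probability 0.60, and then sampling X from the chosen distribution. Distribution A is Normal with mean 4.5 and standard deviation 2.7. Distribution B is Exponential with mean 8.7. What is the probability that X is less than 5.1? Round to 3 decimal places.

Conditional on each component, P(X < 5.1): A: 0.58793; B: 0.443566.
By total probability, P(X < 5.1) = 0.4·0.58793 + 0.6·0.443566 = 0.501311.

0.501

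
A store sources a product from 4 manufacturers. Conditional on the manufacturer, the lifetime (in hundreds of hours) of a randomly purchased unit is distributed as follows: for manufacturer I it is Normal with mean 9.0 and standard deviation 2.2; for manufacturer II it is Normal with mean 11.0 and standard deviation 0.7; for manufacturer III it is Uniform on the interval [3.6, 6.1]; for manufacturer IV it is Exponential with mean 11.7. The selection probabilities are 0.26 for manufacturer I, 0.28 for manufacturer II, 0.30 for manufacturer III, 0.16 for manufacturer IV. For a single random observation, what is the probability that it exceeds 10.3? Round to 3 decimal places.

Conditional on each manufacturer, P(X > 10.3): I: 0.277291; II: 0.841345; III: 0; IV: 0.414641.
By total probability, P(X > 10.3) = 0.26·0.277291 + 0.28·0.841345 + 0.3·0 + 0.16·0.414641 = 0.374015.

0.374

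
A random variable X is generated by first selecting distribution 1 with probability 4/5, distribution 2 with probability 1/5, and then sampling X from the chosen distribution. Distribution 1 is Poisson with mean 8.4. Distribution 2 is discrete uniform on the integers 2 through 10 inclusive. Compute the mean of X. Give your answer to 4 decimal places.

Component means — 1: 8.4; 2: 6.
E[X] = 0.8·8.4 + 0.2·6 = 7.92.

7.9200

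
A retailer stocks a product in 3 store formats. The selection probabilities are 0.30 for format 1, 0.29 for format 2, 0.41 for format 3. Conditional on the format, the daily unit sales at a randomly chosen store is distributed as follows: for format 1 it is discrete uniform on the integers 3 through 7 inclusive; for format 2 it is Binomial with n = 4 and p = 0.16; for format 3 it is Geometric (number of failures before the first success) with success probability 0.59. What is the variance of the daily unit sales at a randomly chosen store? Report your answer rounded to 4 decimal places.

Per component, 1: μ=5, E[X²]=27; 2: μ=0.64, E[X²]=0.9472; 3: μ=0.694915, E[X²]=1.66073.
E[X] = 0.3·5 + 0.29·0.64 + 0.41·0.694915 = 1.97052.
E[X²] = 0.3·27 + 0.29·0.9472 + 0.41·1.66073 = 9.05559.
Var(X) = E[X²] − (E[X])² = 9.05559 − 3.88293 = 5.17266.

5.1727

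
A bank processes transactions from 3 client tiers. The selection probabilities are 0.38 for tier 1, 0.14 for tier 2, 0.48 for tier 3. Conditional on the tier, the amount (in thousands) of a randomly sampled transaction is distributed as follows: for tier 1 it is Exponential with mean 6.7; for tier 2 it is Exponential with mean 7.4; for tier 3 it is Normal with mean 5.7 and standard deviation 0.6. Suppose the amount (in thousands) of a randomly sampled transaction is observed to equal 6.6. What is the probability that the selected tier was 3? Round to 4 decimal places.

Likelihoods f(6.6 | ·): 1: 0.055733; 2: 0.0553891; 3: 0.215863.
Posterior ∝ prior × likelihood. Numerator for 3: 0.48·0.215863 = 0.103614.
Normalizing constant: 0.38·0.055733 + 0.14·0.0553891 + 0.48·0.215863 = 0.132547.
P(3 | observation) = 0.103614 / 0.132547 = 0.781715.

0.7817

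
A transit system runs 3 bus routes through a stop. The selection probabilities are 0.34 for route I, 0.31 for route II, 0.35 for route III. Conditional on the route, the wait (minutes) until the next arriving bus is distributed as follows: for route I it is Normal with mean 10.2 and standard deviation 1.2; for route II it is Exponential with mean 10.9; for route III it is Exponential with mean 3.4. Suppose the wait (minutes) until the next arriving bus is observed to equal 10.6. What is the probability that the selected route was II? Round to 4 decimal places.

0.0880

Likelihoods f(10.6 | ·): I: 0.314486; II: 0.0346922; III: 0.013018.
Posterior ∝ prior × likelihood. Numerator for II: 0.31·0.0346922 = 0.0107546.
Normalizing constant: 0.34·0.314486 + 0.31·0.0346922 + 0.35·0.013018 = 0.122236.
P(II | observation) = 0.0107546 / 0.122236 = 0.0879821.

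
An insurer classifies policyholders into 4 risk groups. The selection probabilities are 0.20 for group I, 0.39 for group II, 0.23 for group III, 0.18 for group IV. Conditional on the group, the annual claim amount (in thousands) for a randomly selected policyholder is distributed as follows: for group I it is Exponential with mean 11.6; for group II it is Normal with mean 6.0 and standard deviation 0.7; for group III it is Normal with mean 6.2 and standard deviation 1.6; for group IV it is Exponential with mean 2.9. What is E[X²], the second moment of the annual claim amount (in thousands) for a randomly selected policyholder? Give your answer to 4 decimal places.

For each component E[X²] = Var + (mean)², giving I: 269.12; II: 36.49; III: 41; IV: 16.82.
Overall E[X²] = 0.2·269.12 + 0.39·36.49 + 0.23·41 + 0.18·16.82 = 80.5127.

80.5127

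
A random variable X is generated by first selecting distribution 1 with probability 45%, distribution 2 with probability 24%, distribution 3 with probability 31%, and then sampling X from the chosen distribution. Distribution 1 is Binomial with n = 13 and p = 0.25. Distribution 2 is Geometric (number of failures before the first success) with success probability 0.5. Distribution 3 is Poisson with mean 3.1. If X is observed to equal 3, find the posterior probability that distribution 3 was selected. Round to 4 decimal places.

0.3509

Likelihoods P(X=3 | ·): 1: 0.251651; 2: 0.0625; 3: 0.223677.
Posterior ∝ prior × likelihood. Numerator for 3: 0.31·0.223677 = 0.0693398.
Normalizing constant: 0.45·0.251651 + 0.24·0.0625 + 0.31·0.223677 = 0.197583.
P(3 | observation) = 0.0693398 / 0.197583 = 0.350941.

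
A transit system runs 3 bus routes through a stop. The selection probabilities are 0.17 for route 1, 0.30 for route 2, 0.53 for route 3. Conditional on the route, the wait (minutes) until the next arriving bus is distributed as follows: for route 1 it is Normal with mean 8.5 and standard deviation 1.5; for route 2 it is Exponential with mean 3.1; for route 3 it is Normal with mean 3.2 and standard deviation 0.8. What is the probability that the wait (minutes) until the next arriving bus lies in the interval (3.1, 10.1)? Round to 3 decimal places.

0.536

Conditional on each route, P(3.1 < X < 10.1): 1: 0.85678; 2: 0.329417; 3: 0.549738.
By total probability, P(3.1 < X < 10.1) = 0.17·0.85678 + 0.3·0.329417 + 0.53·0.549738 = 0.535839.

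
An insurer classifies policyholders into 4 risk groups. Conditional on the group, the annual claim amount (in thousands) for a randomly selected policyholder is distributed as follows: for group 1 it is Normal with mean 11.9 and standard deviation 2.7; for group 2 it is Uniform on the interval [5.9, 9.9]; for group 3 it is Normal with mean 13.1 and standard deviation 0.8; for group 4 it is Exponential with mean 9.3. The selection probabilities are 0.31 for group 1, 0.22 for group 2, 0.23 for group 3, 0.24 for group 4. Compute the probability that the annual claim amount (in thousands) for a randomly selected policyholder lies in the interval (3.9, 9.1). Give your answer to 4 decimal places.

Conditional on each group, P(3.9 < X < 9.1): 1: 0.148336; 2: 0.8; 3: 2.86652e-07; 4: 0.281594.
By total probability, P(3.9 < X < 9.1) = 0.31·0.148336 + 0.22·0.8 + 0.23·2.86652e-07 + 0.24·0.281594 = 0.289567.

0.2896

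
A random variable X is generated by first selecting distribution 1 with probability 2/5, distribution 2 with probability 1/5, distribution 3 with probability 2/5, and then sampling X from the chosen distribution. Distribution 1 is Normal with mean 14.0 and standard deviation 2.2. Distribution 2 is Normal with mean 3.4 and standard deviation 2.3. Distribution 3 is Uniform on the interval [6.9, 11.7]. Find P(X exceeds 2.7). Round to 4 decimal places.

0.9239

Conditional on each component, P(X > 2.7): 1: 1; 2: 0.619569; 3: 1.
By total probability, P(X > 2.7) = 0.4·1 + 0.2·0.619569 + 0.4·1 = 0.923914.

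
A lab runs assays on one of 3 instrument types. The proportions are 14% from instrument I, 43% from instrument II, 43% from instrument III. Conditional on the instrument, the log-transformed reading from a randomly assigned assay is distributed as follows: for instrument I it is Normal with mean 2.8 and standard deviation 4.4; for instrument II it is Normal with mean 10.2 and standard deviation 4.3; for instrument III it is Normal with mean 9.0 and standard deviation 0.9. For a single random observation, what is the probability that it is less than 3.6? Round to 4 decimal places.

0.1069

Conditional on each instrument, P(X < 3.6): I: 0.572137; II: 0.0624062; III: 9.86588e-10.
By total probability, P(X < 3.6) = 0.14·0.572137 + 0.43·0.0624062 + 0.43·9.86588e-10 = 0.106934.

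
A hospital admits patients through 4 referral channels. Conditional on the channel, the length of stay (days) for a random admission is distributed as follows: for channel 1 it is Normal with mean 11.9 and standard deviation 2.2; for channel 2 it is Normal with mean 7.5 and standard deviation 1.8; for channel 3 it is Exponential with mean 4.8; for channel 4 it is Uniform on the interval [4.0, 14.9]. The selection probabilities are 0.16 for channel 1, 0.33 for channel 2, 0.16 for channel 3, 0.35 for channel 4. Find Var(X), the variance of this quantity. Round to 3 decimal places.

Per component, 1: μ=11.9, E[X²]=146.45; 2: μ=7.5, E[X²]=59.49; 3: μ=4.8, E[X²]=46.08; 4: μ=9.45, E[X²]=99.2033.
E[X] = 0.16·11.9 + 0.33·7.5 + 0.16·4.8 + 0.35·9.45 = 8.4545.
E[X²] = 0.16·146.45 + 0.33·59.49 + 0.16·46.08 + 0.35·99.2033 = 85.1577.
Var(X) = E[X²] − (E[X])² = 85.1577 − 71.4786 = 13.6791.

13.679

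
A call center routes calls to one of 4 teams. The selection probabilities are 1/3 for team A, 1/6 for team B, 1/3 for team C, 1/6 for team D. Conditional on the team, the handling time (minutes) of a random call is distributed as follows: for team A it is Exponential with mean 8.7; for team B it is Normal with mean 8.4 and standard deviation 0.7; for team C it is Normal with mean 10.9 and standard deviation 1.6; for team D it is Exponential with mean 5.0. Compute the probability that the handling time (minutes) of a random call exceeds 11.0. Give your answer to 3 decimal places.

0.271

Conditional on each team, P(X > 11.0): A: 0.282418; B: 0.000101889; C: 0.475082; D: 0.110803.
By total probability, P(X > 11.0) = 0.333333·0.282418 + 0.166667·0.000101889 + 0.333333·0.475082 + 0.166667·0.110803 = 0.270984.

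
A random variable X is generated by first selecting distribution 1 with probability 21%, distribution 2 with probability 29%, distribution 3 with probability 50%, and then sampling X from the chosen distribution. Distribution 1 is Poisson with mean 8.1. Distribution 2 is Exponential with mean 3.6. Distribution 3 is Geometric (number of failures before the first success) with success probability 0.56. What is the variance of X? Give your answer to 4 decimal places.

Per component, 1: μ=8.1, E[X²]=73.71; 2: μ=3.6, E[X²]=25.92; 3: μ=0.785714, E[X²]=2.02041.
E[X] = 0.21·8.1 + 0.29·3.6 + 0.5·0.785714 = 3.13786.
E[X²] = 0.21·73.71 + 0.29·25.92 + 0.5·2.02041 = 24.0061.
Var(X) = E[X²] − (E[X])² = 24.0061 − 9.84615 = 14.16.

14.1600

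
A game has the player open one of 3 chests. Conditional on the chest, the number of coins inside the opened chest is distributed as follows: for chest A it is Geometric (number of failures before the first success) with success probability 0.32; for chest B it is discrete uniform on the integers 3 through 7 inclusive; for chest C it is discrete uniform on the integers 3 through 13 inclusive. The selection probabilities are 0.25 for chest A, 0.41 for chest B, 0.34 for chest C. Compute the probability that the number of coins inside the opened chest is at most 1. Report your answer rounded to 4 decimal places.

Conditional on each chest, P(X ≤ 1): A: 0.5376; B: 0; C: 0.
By total probability, P(X ≤ 1) = 0.25·0.5376 + 0.41·0 + 0.34·0 = 0.1344.

0.1344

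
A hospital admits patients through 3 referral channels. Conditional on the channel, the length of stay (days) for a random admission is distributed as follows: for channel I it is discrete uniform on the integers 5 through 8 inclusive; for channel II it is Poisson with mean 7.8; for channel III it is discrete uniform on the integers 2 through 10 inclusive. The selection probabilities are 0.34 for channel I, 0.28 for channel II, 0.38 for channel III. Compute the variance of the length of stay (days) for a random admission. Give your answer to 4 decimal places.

5.6803

Per component, I: μ=6.5, E[X²]=43.5; II: μ=7.8, E[X²]=68.64; III: μ=6, E[X²]=42.6667.
E[X] = 0.34·6.5 + 0.28·7.8 + 0.38·6 = 6.674.
E[X²] = 0.34·43.5 + 0.28·68.64 + 0.38·42.6667 = 50.2225.
Var(X) = E[X²] − (E[X])² = 50.2225 − 44.5423 = 5.68026.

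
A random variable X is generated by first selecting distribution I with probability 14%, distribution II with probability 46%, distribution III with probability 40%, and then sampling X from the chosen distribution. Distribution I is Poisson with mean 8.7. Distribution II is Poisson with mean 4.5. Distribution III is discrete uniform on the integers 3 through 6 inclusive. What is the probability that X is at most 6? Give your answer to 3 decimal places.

0.815

Conditional on each component, P(X ≤ 6): I: 0.235488; II: 0.831051; III: 1.
By total probability, P(X ≤ 6) = 0.14·0.235488 + 0.46·0.831051 + 0.4·1 = 0.815252.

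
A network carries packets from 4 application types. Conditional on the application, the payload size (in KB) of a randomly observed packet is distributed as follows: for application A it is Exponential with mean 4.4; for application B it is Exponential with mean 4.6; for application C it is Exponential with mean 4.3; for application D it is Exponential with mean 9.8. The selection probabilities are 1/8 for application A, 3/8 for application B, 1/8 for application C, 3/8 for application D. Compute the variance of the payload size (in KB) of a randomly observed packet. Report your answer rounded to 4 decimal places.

Per component, A: μ=4.4, E[X²]=38.72; B: μ=4.6, E[X²]=42.32; C: μ=4.3, E[X²]=36.98; D: μ=9.8, E[X²]=192.08.
E[X] = 0.125·4.4 + 0.375·4.6 + 0.125·4.3 + 0.375·9.8 = 6.4875.
E[X²] = 0.125·38.72 + 0.375·42.32 + 0.125·36.98 + 0.375·192.08 = 97.3625.
Var(X) = E[X²] − (E[X])² = 97.3625 − 42.0877 = 55.2748.

55.2748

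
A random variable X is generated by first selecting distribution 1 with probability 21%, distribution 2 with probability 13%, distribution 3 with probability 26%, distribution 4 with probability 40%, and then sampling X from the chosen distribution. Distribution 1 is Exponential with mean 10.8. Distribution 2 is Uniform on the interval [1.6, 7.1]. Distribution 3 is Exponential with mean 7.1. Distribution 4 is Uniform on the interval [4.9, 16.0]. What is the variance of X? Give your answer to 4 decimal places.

Per component, 1: μ=10.8, E[X²]=233.28; 2: μ=4.35, E[X²]=21.4433; 3: μ=7.1, E[X²]=100.82; 4: μ=10.45, E[X²]=119.47.
E[X] = 0.21·10.8 + 0.13·4.35 + 0.26·7.1 + 0.4·10.45 = 8.8595.
E[X²] = 0.21·233.28 + 0.13·21.4433 + 0.26·100.82 + 0.4·119.47 = 125.778.
Var(X) = E[X²] − (E[X])² = 125.778 − 78.4907 = 47.2869.

47.2869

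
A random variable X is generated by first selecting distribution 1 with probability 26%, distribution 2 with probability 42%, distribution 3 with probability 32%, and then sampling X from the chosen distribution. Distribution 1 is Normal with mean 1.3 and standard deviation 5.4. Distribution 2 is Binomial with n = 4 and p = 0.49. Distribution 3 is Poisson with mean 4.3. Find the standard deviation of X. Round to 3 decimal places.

Per component, 1: μ=1.3, E[X²]=30.85; 2: μ=1.96, E[X²]=4.8412; 3: μ=4.3, E[X²]=22.79.
E[X] = 0.26·1.3 + 0.42·1.96 + 0.32·4.3 = 2.5372.
E[X²] = 0.26·30.85 + 0.42·4.8412 + 0.32·22.79 = 17.3471.
Var(X) = E[X²] − (E[X])² = 17.3471 − 6.43738 = 10.9097.
SD(X) = √10.9097 = 3.30299.

3.303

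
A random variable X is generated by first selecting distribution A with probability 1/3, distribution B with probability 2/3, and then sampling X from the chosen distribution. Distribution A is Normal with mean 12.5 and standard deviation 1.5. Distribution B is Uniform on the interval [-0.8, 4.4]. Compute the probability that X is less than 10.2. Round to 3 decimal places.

0.688

Conditional on each component, P(X < 10.2): A: 0.0625969; B: 1.
By total probability, P(X < 10.2) = 0.333333·0.0625969 + 0.666667·1 = 0.687532.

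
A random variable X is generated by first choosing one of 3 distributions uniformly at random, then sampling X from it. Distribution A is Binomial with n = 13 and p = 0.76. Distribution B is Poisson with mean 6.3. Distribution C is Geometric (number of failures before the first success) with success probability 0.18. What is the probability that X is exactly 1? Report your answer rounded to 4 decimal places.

0.0531

Conditional on each component, P(X = 1): A: 3.60821e-07; B: 0.0115687; C: 0.1476.
By total probability, P(X = 1) = 0.333333·3.60821e-07 + 0.333333·0.0115687 + 0.333333·0.1476 = 0.0530564.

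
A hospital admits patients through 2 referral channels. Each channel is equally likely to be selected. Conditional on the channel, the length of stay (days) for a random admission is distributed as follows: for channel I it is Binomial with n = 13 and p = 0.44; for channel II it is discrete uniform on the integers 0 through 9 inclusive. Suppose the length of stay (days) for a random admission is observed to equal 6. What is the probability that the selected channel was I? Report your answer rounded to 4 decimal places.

0.6826

Likelihoods P(X=6 | ·): I: 0.215055; II: 0.1.
Posterior ∝ prior × likelihood. Numerator for I: 0.5·0.215055 = 0.107527.
Normalizing constant: 0.5·0.215055 + 0.5·0.1 = 0.157527.
P(I | observation) = 0.107527 / 0.157527 = 0.682595.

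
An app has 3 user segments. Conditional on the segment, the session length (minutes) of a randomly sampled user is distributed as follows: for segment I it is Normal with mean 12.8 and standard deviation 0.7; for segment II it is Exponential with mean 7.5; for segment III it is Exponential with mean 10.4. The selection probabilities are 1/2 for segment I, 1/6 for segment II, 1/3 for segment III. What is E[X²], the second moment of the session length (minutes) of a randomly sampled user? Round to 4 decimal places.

For each component E[X²] = Var + (mean)², giving I: 164.33; II: 112.5; III: 216.32.
Overall E[X²] = 0.5·164.33 + 0.166667·112.5 + 0.333333·216.32 = 173.022.

173.0217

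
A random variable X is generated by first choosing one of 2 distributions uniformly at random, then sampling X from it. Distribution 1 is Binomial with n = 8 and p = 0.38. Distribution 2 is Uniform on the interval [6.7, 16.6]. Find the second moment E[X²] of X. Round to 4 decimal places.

For each component E[X²] = Var + (mean)², giving 1: 11.1264; 2: 143.89.
Overall E[X²] = 0.5·11.1264 + 0.5·143.89 = 77.5082.

77.5082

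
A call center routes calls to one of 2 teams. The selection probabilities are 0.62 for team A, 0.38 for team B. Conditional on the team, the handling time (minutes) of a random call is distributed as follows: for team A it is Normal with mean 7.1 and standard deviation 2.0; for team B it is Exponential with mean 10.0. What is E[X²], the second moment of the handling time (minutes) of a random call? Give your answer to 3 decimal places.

For each component E[X²] = Var + (mean)², giving A: 54.41; B: 200.
Overall E[X²] = 0.62·54.41 + 0.38·200 = 109.734.

109.734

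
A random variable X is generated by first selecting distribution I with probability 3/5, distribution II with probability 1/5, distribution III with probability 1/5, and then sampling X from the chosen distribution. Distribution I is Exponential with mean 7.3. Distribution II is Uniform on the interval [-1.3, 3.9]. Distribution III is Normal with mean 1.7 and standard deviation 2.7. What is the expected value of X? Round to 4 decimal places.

4.9800

Component means — I: 7.3; II: 1.3; III: 1.7.
E[X] = 0.6·7.3 + 0.2·1.3 + 0.2·1.7 = 4.98.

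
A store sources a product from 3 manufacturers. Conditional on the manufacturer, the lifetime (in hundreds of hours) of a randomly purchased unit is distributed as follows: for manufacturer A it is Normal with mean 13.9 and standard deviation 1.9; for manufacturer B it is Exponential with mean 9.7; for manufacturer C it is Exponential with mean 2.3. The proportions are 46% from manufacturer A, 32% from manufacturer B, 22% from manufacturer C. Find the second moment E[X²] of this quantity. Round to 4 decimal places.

153.0824

For each component E[X²] = Var + (mean)², giving A: 196.82; B: 188.18; C: 10.58.
Overall E[X²] = 0.46·196.82 + 0.32·188.18 + 0.22·10.58 = 153.082.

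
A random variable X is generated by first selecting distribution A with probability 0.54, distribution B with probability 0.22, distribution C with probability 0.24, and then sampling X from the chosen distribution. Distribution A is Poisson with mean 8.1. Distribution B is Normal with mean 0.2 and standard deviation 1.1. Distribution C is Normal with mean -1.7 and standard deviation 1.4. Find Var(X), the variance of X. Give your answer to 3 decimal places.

Per component, A: μ=8.1, E[X²]=73.71; B: μ=0.2, E[X²]=1.25; C: μ=-1.7, E[X²]=4.85.
E[X] = 0.54·8.1 + 0.22·0.2 + 0.24·-1.7 = 4.01.
E[X²] = 0.54·73.71 + 0.22·1.25 + 0.24·4.85 = 41.2424.
Var(X) = E[X²] − (E[X])² = 41.2424 − 16.0801 = 25.1623.

25.162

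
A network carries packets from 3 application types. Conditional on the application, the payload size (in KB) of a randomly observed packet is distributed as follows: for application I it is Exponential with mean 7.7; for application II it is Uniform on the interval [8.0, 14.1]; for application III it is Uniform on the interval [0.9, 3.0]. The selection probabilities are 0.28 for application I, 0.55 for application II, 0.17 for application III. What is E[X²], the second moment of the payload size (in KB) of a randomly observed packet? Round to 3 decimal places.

102.773

For each component E[X²] = Var + (mean)², giving I: 118.58; II: 125.203; III: 4.17.
Overall E[X²] = 0.28·118.58 + 0.55·125.203 + 0.17·4.17 = 102.773.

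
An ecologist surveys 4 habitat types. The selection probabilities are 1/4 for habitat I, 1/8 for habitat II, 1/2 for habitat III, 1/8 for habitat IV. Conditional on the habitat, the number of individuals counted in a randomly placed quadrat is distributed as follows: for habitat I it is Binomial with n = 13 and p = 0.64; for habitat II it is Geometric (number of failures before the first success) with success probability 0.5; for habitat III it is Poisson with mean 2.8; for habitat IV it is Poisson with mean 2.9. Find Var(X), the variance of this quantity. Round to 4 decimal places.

9.4221

Per component, I: μ=8.32, E[X²]=72.2176; II: μ=1, E[X²]=3; III: μ=2.8, E[X²]=10.64; IV: μ=2.9, E[X²]=11.31.
E[X] = 0.25·8.32 + 0.125·1 + 0.5·2.8 + 0.125·2.9 = 3.9675.
E[X²] = 0.25·72.2176 + 0.125·3 + 0.5·10.64 + 0.125·11.31 = 25.1632.
Var(X) = E[X²] − (E[X])² = 25.1632 − 15.7411 = 9.42209.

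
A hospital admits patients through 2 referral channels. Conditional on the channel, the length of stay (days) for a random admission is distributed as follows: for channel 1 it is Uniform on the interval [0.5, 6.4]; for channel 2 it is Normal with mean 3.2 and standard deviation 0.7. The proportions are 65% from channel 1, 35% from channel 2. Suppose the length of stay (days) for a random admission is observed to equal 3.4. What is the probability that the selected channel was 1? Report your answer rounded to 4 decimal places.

Likelihoods f(3.4 | ·): 1: 0.169492; 2: 0.547124.
Posterior ∝ prior × likelihood. Numerator for 1: 0.65·0.169492 = 0.110169.
Normalizing constant: 0.65·0.169492 + 0.35·0.547124 = 0.301663.
P(1 | observation) = 0.110169 / 0.301663 = 0.365207.

0.3652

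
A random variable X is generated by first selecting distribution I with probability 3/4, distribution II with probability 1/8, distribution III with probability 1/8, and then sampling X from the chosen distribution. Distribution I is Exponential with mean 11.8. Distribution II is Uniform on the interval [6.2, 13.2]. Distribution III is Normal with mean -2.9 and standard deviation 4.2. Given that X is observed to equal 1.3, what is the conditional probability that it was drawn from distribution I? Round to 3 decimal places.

Likelihoods f(1.3 | ·): I: 0.0759053; II: 0; III: 0.0576121.
Posterior ∝ prior × likelihood. Numerator for I: 0.75·0.0759053 = 0.056929.
Normalizing constant: 0.75·0.0759053 + 0.125·0 + 0.125·0.0576121 = 0.0641305.
P(I | observation) = 0.056929 / 0.0641305 = 0.887705.

0.888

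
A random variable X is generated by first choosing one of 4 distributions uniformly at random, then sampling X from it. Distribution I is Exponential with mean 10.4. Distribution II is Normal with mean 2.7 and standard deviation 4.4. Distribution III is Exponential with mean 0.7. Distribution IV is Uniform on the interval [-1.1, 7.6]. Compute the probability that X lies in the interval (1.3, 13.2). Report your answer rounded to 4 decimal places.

Conditional on each component, P(1.3 < X < 13.2): I: 0.601449; II: 0.616319; III: 0.156118; IV: 0.724138.
By total probability, P(1.3 < X < 13.2) = 0.25·0.601449 + 0.25·0.616319 + 0.25·0.156118 + 0.25·0.724138 = 0.524506.

0.5245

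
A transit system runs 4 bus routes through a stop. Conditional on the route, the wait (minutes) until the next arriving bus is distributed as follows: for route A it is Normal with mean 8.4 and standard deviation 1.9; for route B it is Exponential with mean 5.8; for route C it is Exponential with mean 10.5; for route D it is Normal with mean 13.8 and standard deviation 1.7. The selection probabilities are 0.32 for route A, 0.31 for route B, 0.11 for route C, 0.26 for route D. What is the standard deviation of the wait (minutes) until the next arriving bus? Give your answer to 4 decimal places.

5.8256

Per component, A: μ=8.4, E[X²]=74.17; B: μ=5.8, E[X²]=67.28; C: μ=10.5, E[X²]=220.5; D: μ=13.8, E[X²]=193.33.
E[X] = 0.32·8.4 + 0.31·5.8 + 0.11·10.5 + 0.26·13.8 = 9.229.
E[X²] = 0.32·74.17 + 0.31·67.28 + 0.11·220.5 + 0.26·193.33 = 119.112.
Var(X) = E[X²] − (E[X])² = 119.112 − 85.1744 = 33.9376.
SD(X) = √33.9376 = 5.8256.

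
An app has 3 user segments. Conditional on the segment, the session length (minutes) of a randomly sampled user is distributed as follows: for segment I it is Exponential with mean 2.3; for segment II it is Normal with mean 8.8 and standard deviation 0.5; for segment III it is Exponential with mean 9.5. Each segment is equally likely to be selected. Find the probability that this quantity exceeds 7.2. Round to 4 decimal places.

0.5039

Conditional on each segment, P(X > 7.2): I: 0.0436988; II: 0.999313; III: 0.468652.
By total probability, P(X > 7.2) = 0.333333·0.0436988 + 0.333333·0.999313 + 0.333333·0.468652 = 0.503888.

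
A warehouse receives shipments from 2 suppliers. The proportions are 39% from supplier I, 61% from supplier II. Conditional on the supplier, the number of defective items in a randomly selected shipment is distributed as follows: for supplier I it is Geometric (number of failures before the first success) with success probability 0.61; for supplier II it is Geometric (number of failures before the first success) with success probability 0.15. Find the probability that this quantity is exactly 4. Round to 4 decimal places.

0.0533

Conditional on each supplier, P(X = 4): I: 0.014112; II: 0.0783009.
By total probability, P(X = 4) = 0.39·0.014112 + 0.61·0.0783009 = 0.0532672.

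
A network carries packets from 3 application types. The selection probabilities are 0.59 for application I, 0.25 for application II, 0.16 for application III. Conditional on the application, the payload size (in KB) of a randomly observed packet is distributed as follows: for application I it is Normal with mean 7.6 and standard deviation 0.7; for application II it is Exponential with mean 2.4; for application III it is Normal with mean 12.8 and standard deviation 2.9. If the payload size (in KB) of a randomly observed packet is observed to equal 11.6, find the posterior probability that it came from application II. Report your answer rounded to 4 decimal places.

Likelihoods f(11.6 | ·): I: 4.6269e-08; II: 0.00331664; III: 0.126279.
Posterior ∝ prior × likelihood. Numerator for II: 0.25·0.00331664 = 0.000829161.
Normalizing constant: 0.59·4.6269e-08 + 0.25·0.00331664 + 0.16·0.126279 = 0.0210338.
P(II | observation) = 0.000829161 / 0.0210338 = 0.0394204.

0.0394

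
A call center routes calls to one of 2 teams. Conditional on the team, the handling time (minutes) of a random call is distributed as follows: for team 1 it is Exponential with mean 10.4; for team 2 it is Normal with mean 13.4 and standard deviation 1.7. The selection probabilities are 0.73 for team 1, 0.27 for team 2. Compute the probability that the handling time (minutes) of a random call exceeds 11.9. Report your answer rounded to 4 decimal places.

Conditional on each team, P(X > 11.9): 1: 0.318469; 2: 0.811207.
By total probability, P(X > 11.9) = 0.73·0.318469 + 0.27·0.811207 = 0.451508.

0.4515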